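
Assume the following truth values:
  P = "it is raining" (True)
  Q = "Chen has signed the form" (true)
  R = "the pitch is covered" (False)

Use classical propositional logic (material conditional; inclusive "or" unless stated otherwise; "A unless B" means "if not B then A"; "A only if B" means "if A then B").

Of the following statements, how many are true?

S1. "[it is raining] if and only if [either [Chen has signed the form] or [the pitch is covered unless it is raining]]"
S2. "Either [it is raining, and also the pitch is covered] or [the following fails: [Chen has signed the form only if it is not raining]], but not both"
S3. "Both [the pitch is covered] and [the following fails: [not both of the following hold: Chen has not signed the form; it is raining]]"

2

S1: This is P <-> (Q | (R | P)).

R | P = F | T = T
Q | (R | P) = T | T = T
P <-> (Q | (R | P)) = T <-> T = T
Hence S1 is true.

S2: Formalization: (P & R) xor ~(Q -> ~P)

P & R = T & F = F
~P = ~T = F
Q -> ~P = T -> F = F
~(Q -> ~P) = ~F = T
(P & R) xor ~(Q -> ~P) = F xor T = T
Thus S2 is true.

S3: In symbols: R & ~(~Q nand P)

~Q = ~T = F
~Q nand P = F nand T = T
~(~Q nand P) = ~T = F
R & ~(~Q nand P) = F & F = F
Thus S3 is false.

2 of the 3 statements are true (S1, S2).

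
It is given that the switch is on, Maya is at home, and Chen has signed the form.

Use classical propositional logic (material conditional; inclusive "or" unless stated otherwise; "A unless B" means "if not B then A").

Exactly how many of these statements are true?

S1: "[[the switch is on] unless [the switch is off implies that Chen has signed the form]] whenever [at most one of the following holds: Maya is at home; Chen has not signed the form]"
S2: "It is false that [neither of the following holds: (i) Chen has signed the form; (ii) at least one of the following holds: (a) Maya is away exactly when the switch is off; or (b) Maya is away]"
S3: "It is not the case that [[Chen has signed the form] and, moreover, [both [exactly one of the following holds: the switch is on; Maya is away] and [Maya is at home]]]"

2

Let Q = "Maya is at home" (True), R = "Chen has signed the form" (True), P = "the switch is on" (True).

S1: Formalization: (Q nand not R) -> (P or (not P -> R))

not R = not True = False
Q nand not R = True nand False = True
not P = not True = False
not P -> R = False -> True = True
P or (not P -> R) = True or True = True
(Q nand not R) -> (P or (not P -> R)) = True -> True = True
Hence S1 is true.

S2: Formalization: not (R nor ((not Q iff not P) or not Q))

not Q = not True = False
not P = not True = False
not Q iff not P = False iff False = True
not Q = not True = False
(not Q iff not P) or not Q = True or False = True
R nor ((not Q iff not P) or not Q) = True nor True = False
not (R nor ((not Q iff not P) or not Q)) = not False = True
So S2 is true.

S3: Formalization: not (R and ((P xor not Q) and Q))

not Q = not True = False
P xor not Q = True xor False = True
(P xor not Q) and Q = True and True = True
R and ((P xor not Q) and Q) = True and True = True
not (R and ((P xor not Q) and Q)) = not True = False
Thus S3 is false.

Count: 2.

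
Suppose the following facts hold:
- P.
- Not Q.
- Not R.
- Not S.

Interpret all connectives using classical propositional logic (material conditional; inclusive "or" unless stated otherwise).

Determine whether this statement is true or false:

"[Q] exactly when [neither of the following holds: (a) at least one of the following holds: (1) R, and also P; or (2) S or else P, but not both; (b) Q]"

The statement is true.

Formalization: Q iff (((R and P) or (S xor P)) nor Q)

R and P = False and True = False
S xor P = False xor True = True
(R and P) or (S xor P) = False or True = True
((R and P) or (S xor P)) nor Q = True nor False = False
Q iff (((R and P) or (S xor P)) nor Q) = False iff False = True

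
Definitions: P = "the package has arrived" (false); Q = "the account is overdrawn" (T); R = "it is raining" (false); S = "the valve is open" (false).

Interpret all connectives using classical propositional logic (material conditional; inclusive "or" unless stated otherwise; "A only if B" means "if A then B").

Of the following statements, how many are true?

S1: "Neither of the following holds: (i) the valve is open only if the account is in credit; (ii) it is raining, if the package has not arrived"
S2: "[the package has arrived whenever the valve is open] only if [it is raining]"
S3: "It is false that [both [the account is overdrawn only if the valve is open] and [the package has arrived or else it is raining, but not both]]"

1

S1: In symbols: (S → ¬Q) ↓ (¬P → R)

¬Q = ¬T = F
S → ¬Q = F → F = T
¬P = ¬F = T
¬P → R = T → F = F
(S → ¬Q) ↓ (¬P → R) = T ↓ F = F
So S1 is false.

S2: Parsed as (S → P) → R

S → P = F → F = T
(S → P) → R = T → F = F
Hence S2 is false.

S3: In symbols: ¬((Q → S) ∧ (P ⊕ R))

Q → S = T → F = F
P ⊕ R = F ⊕ F = F
(Q → S) ∧ (P ⊕ R) = F ∧ F = F
¬((Q → S) ∧ (P ⊕ R)) = ¬F = T
So S3 is true.

True statements: 1.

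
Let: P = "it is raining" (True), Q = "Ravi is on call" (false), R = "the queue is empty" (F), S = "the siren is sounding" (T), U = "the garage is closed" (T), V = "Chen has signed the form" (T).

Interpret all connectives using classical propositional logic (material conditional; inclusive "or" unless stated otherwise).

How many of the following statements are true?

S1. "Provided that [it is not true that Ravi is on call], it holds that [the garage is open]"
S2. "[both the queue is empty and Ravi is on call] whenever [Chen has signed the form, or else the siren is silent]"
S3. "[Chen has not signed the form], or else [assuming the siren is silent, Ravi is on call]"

S1: Parsed as not Q -> not U

not Q = not False = True
not U = not True = False
not Q -> not U = True -> False = False
Thus S1 is false.

S2: Parsed as (V or not S) -> (R and Q)

not S = not True = False
V or not S = True or False = True
R and Q = False and False = False
(V or not S) -> (R and Q) = True -> False = False
Hence S2 is false.

S3: This is not V or (not S -> Q).

not V = not True = False
not S = not True = False
not S -> Q = False -> False = True
not V or (not S -> Q) = False or True = True
So S3 is true.

1 of the 3 statements is true (S3).

1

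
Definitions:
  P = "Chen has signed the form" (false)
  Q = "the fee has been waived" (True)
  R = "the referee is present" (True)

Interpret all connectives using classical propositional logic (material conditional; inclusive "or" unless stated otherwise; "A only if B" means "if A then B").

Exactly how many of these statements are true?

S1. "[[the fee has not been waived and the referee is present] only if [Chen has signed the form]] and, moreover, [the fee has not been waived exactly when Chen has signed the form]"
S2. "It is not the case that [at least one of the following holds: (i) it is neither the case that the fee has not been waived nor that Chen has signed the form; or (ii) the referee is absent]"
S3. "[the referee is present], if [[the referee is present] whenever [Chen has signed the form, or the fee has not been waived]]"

2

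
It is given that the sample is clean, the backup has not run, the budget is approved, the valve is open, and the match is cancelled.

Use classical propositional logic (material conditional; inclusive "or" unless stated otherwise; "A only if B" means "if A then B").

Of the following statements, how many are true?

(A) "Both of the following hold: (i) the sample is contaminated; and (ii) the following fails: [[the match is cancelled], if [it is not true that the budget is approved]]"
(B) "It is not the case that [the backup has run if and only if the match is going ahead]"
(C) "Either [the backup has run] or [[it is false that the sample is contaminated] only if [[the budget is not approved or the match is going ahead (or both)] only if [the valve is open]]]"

1

Let P = "the sample is contaminated" (F), R = "the budget is approved" (T), U = "the match is cancelled" (T), Q = "the backup has run" (F), S = "the valve is open" (T).

(A): Parsed as P & ~(~R -> U)

~R = ~T = F
~R -> U = F -> T = T
~(~R -> U) = ~T = F
P & ~(~R -> U) = F & F = F
So (A) is false.

(B): In symbols: ~(Q <-> ~U)

~U = ~T = F
Q <-> ~U = F <-> F = T
~(Q <-> ~U) = ~T = F
Thus (B) is false.

(C): Formalization: Q | (~P -> ((~R | ~U) -> S))

~P = ~F = T
~R = ~T = F
~U = ~T = F
~R | ~U = F | F = F
(~R | ~U) -> S = F -> T = T
~P -> ((~R | ~U) -> S) = T -> T = T
Q | (~P -> ((~R | ~U) -> S)) = F | T = T
So (C) is true.

True statements: 1.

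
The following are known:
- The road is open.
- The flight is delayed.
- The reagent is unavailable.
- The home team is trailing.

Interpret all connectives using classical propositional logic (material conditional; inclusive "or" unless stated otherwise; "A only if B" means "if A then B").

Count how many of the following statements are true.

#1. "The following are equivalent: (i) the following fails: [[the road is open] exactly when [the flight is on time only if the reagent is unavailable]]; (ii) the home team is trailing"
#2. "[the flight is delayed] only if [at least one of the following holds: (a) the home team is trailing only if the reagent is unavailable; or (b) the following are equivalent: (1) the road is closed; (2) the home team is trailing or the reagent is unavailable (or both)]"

1

Let P = "the road is closed" (F), Q = "the flight is delayed" (T), R = "the reagent is available" (F), S = "the home team is leading" (F).

#1: Parsed as ~(~P <-> (~Q -> ~R)) <-> ~S

~P = ~F = T
~Q = ~T = F
~R = ~F = T
~Q -> ~R = F -> T = T
~P <-> (~Q -> ~R) = T <-> T = T
~(~P <-> (~Q -> ~R)) = ~T = F
~S = ~F = T
~(~P <-> (~Q -> ~R)) <-> ~S = F <-> T = F
Thus #1 is false.

#2: Parsed as Q -> ((~S -> ~R) | (P <-> (~S | ~R)))

~S = ~F = T
~R = ~F = T
~S -> ~R = T -> T = T
~S = ~F = T
~R = ~F = T
~S | ~R = T | T = T
P <-> (~S | ~R) = F <-> T = F
(~S -> ~R) | (P <-> (~S | ~R)) = T | F = T
Q -> ((~S -> ~R) | (P <-> (~S | ~R))) = T -> T = T
Thus #2 is true.

True statements: 1 (#2).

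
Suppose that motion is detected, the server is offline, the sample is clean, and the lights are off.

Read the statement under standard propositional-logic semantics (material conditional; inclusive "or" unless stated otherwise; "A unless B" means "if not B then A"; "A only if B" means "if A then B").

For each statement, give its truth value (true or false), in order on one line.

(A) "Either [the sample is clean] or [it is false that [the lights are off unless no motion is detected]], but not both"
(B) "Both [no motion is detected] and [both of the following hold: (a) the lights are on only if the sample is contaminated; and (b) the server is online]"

(A) T / (B) F

Let R = "the sample is contaminated" (F), S = "the lights are on" (F), P = "motion is detected" (T), Q = "the server is online" (F).

(A): In symbols: ¬R ⊕ ¬(¬S ∨ ¬P)

¬R = ¬F = T
¬S = ¬F = T
¬P = ¬T = F
¬S ∨ ¬P = T ∨ F = T
¬(¬S ∨ ¬P) = ¬T = F
¬R ⊕ ¬(¬S ∨ ¬P) = T ⊕ F = T
Thus (A) is true.

(B): Parsed as ¬P ∧ ((S → R) ∧ Q)

¬P = ¬T = F
S → R = F → F = T
(S → R) ∧ Q = T ∧ F = F
¬P ∧ ((S → R) ∧ Q) = F ∧ F = F
Thus (B) is false.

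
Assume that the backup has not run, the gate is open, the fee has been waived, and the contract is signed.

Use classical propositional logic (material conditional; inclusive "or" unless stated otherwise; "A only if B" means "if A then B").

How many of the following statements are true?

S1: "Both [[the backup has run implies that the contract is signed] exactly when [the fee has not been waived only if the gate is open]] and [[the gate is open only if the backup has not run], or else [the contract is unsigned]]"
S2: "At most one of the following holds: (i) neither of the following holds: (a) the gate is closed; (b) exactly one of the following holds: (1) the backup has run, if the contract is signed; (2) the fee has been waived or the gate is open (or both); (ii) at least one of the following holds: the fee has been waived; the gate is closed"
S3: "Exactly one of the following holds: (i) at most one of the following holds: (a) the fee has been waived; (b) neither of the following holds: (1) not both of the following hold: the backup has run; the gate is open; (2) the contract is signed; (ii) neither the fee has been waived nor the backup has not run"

3

Let P = "the backup has run" (F), S = "the contract is signed" (T), R = "the fee has been waived" (T), Q = "the gate is open" (T).

S1: This is ((P → S) ↔ (¬R → Q)) ∧ ((Q → ¬P) ∨ ¬S).

P → S = F → T = T
¬R = ¬T = F
¬R → Q = F → T = T
(P → S) ↔ (¬R → Q) = T ↔ T = T
¬P = ¬F = T
Q → ¬P = T → T = T
¬S = ¬T = F
(Q → ¬P) ∨ ¬S = T ∨ F = T
((P → S) ↔ (¬R → Q)) ∧ ((Q → ¬P) ∨ ¬S) = T ∧ T = T
So S1 is true.

S2: This is (¬Q ↓ ((S → P) ⊕ (R ∨ Q))) ↑ (R ∨ ¬Q).

¬Q = ¬T = F
S → P = T → F = F
R ∨ Q = T ∨ T = T
(S → P) ⊕ (R ∨ Q) = F ⊕ T = T
¬Q ↓ ((S → P) ⊕ (R ∨ Q)) = F ↓ T = F
¬Q = ¬T = F
R ∨ ¬Q = T ∨ F = T
(¬Q ↓ ((S → P) ⊕ (R ∨ Q))) ↑ (R ∨ ¬Q) = F ↑ T = T
Hence S2 is true.

S3: This is (R ↑ ((P ↑ Q) ↓ S)) ⊕ (R ↓ ¬P).

P ↑ Q = F ↑ T = T
(P ↑ Q) ↓ S = T ↓ T = F
R ↑ ((P ↑ Q) ↓ S) = T ↑ F = T
¬P = ¬F = T
R ↓ ¬P = T ↓ T = F
(R ↑ ((P ↑ Q) ↓ S)) ⊕ (R ↓ ¬P) = T ⊕ F = T
Hence S3 is true.

True statements: 3 (S1, S2, S3).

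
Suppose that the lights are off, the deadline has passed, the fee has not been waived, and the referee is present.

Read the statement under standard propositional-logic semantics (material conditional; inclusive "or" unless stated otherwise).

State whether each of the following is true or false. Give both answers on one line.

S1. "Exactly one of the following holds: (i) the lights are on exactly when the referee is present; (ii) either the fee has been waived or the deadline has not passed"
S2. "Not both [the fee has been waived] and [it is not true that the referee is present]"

S1 false, S2 true

Let P = "the lights are on" (F), S = "the referee is present" (T), R = "the fee has been waived" (F), Q = "the deadline has passed" (T).

S1: Formalization: (P <-> S) xor (R | ~Q)

P <-> S = F <-> T = F
~Q = ~T = F
R | ~Q = F | F = F
(P <-> S) xor (R | ~Q) = F xor F = F
Thus S1 is false.

S2: In symbols: R nand ~S

~S = ~T = F
R nand ~S = F nand F = T
So S2 is true.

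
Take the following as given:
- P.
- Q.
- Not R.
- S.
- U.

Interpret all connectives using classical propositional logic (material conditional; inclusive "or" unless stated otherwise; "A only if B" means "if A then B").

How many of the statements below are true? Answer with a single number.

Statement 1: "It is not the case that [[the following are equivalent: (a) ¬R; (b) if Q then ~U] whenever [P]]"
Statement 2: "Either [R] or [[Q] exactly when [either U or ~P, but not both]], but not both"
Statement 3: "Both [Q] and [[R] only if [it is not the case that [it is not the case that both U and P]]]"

Statement 1: Parsed as ¬(P → (¬R ↔ (Q → ¬U)))

¬R = ¬F = T
¬U = ¬T = F
Q → ¬U = T → F = F
¬R ↔ (Q → ¬U) = T ↔ F = F
P → (¬R ↔ (Q → ¬U)) = T → F = F
¬(P → (¬R ↔ (Q → ¬U))) = ¬F = T
Hence Statement 1 is true.

Statement 2: In symbols: R ⊕ (Q ↔ (U ⊕ ¬P))

¬P = ¬T = F
U ⊕ ¬P = T ⊕ F = T
Q ↔ (U ⊕ ¬P) = T ↔ T = T
R ⊕ (Q ↔ (U ⊕ ¬P)) = F ⊕ T = T
Thus Statement 2 is true.

Statement 3: This is Q ∧ (R → ¬(U ↑ P)).

U ↑ P = T ↑ T = F
¬(U ↑ P) = ¬F = T
R → ¬(U ↑ P) = F → T = T
Q ∧ (R → ¬(U ↑ P)) = T ∧ T = T
Hence Statement 3 is true.

Count: 3.

3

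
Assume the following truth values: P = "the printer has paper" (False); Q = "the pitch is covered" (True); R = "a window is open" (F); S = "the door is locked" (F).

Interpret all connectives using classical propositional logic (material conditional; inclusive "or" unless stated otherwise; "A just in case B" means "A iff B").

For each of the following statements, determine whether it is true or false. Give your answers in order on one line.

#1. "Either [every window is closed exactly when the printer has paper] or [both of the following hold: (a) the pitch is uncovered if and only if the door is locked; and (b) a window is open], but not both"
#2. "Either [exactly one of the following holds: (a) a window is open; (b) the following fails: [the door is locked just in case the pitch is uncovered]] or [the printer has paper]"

#1: Parsed as (not R iff P) xor ((not Q iff S) and R)

not R = not False = True
not R iff P = True iff False = False
not Q = not True = False
not Q iff S = False iff False = True
(not Q iff S) and R = True and False = False
(not R iff P) xor ((not Q iff S) and R) = False xor False = False
Hence #1 is false.

#2: This is (R xor not (S iff not Q)) or P.

not Q = not True = False
S iff not Q = False iff False = True
not (S iff not Q) = not True = False
R xor not (S iff not Q) = False xor False = False
(R xor not (S iff not Q)) or P = False or False = False
Thus #2 is false.

#1 False / #2 False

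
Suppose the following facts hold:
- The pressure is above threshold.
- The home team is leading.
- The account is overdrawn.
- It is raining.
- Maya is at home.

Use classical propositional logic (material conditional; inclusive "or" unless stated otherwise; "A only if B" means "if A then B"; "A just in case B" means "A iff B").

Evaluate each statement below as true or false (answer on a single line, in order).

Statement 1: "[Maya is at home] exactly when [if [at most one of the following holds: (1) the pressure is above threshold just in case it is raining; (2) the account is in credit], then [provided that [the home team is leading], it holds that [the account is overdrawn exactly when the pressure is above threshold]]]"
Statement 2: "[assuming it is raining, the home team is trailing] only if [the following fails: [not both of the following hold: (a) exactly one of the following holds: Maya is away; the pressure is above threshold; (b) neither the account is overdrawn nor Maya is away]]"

Statement 1 True / Statement 2 True

Let U = "Maya is at home" (T), P = "the pressure is above threshold" (T), S = "it is raining" (T), R = "the account is overdrawn" (T), Q = "the home team is leading" (T).

Statement 1: In symbols: U <-> (((P <-> S) nand ~R) -> (Q -> (R <-> P)))

P <-> S = T <-> T = T
~R = ~T = F
(P <-> S) nand ~R = T nand F = T
R <-> P = T <-> T = T
Q -> (R <-> P) = T -> T = T
((P <-> S) nand ~R) -> (Q -> (R <-> P)) = T -> T = T
U <-> (((P <-> S) nand ~R) -> (Q -> (R <-> P))) = T <-> T = T
Hence Statement 1 is true.

Statement 2: In symbols: (S -> ~Q) -> ~((~U xor P) nand (R nor ~U))

~Q = ~T = F
S -> ~Q = T -> F = F
~U = ~T = F
~U xor P = F xor T = T
~U = ~T = F
R nor ~U = T nor F = F
(~U xor P) nand (R nor ~U) = T nand F = T
~((~U xor P) nand (R nor ~U)) = ~T = F
(S -> ~Q) -> ~((~U xor P) nand (R nor ~U)) = F -> F = T
Hence Statement 2 is true.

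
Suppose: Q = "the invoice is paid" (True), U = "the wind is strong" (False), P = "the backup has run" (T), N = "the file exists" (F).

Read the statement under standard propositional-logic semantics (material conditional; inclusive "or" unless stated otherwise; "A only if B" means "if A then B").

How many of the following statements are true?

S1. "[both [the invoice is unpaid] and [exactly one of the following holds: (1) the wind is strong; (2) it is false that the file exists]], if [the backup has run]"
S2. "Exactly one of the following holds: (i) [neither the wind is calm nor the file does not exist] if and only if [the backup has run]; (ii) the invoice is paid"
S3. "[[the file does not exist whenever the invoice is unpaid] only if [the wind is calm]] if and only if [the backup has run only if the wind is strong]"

1

S1: This is P -> (not Q and (U xor not N)).

not Q = not True = False
not N = not False = True
U xor not N = False xor True = True
not Q and (U xor not N) = False and True = False
P -> (not Q and (U xor not N)) = True -> False = False
So S1 is false.

S2: Formalization: ((not U nor not N) iff P) xor Q

not U = not False = True
not N = not False = True
not U nor not N = True nor True = False
(not U nor not N) iff P = False iff True = False
((not U nor not N) iff P) xor Q = False xor True = True
So S2 is true.

S3: Parsed as ((not Q -> not N) -> not U) iff (P -> U)

not Q = not True = False
not N = not False = True
not Q -> not N = False -> True = True
not U = not False = True
(not Q -> not N) -> not U = True -> True = True
P -> U = True -> False = False
((not Q -> not N) -> not U) iff (P -> U) = True iff False = False
Thus S3 is false.

Count: 1.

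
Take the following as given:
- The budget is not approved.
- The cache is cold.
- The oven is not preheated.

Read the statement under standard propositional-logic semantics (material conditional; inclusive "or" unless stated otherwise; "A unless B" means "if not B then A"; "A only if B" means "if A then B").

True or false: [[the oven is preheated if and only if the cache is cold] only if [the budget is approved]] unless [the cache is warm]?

Let Q = "the oven is preheated" (False), L = "the cache is warm" (False), M = "the budget is approved" (False).
Formalization: ((Q iff not L) -> M) or L

not L = not False = True
Q iff not L = False iff True = False
(Q iff not L) -> M = False -> False = True
((Q iff not L) -> M) or L = True or False = True

True.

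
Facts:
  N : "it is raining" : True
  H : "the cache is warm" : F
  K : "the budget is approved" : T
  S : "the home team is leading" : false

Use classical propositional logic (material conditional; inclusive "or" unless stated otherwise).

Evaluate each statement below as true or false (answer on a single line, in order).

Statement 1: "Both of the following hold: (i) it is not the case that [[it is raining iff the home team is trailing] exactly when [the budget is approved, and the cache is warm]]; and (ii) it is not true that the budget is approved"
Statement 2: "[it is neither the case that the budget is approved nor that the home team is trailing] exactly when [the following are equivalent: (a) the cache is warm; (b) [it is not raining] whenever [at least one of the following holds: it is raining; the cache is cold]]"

Statement 1: This is ¬((N ↔ ¬S) ↔ (K ∧ H)) ∧ ¬K.

¬S = ¬F = T
N ↔ ¬S = T ↔ T = T
K ∧ H = T ∧ F = F
(N ↔ ¬S) ↔ (K ∧ H) = T ↔ F = F
¬((N ↔ ¬S) ↔ (K ∧ H)) = ¬F = T
¬K = ¬T = F
¬((N ↔ ¬S) ↔ (K ∧ H)) ∧ ¬K = T ∧ F = F
So Statement 1 is false.

Statement 2: Formalization: (K ↓ ¬S) ↔ (H ↔ ((N ∨ ¬H) → ¬N))

¬S = ¬F = T
K ↓ ¬S = T ↓ T = F
¬H = ¬F = T
N ∨ ¬H = T ∨ T = T
¬N = ¬T = F
(N ∨ ¬H) → ¬N = T → F = F
H ↔ ((N ∨ ¬H) → ¬N) = F ↔ F = T
(K ↓ ¬S) ↔ (H ↔ ((N ∨ ¬H) → ¬N)) = F ↔ T = F
Hence Statement 2 is false.

Statement 1 false / Statement 2 false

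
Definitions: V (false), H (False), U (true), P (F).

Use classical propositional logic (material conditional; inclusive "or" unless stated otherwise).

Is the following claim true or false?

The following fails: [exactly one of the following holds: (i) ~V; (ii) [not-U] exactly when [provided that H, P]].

false

Parsed as ~(~V xor (~U <-> (H -> P)))

~V = ~F = T
~U = ~T = F
H -> P = F -> F = T
~U <-> (H -> P) = F <-> T = F
~V xor (~U <-> (H -> P)) = T xor F = T
~(~V xor (~U <-> (H -> P))) = ~T = F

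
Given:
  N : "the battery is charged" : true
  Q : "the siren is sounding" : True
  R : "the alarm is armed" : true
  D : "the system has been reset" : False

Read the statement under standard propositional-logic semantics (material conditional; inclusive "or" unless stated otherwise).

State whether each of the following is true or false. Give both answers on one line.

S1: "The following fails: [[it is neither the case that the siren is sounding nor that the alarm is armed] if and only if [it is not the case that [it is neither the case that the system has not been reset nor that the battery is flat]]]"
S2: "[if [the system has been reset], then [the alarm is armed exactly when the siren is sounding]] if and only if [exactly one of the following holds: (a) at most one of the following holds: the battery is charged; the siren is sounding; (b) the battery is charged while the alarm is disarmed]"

S1 True / S2 False

S1: Parsed as not ((Q nor R) iff not (not D nor not N))

Q nor R = True nor True = False
not D = not False = True
not N = not True = False
not D nor not N = True nor False = False
not (not D nor not N) = not False = True
(Q nor R) iff not (not D nor not N) = False iff True = False
not ((Q nor R) iff not (not D nor not N)) = not False = True
So S1 is true.

S2: Formalization: (D -> (R iff Q)) iff ((N nand Q) xor (N and not R))

R iff Q = True iff True = True
D -> (R iff Q) = False -> True = True
N nand Q = True nand True = False
not R = not True = False
N and not R = True and False = False
(N nand Q) xor (N and not R) = False xor False = False
(D -> (R iff Q)) iff ((N nand Q) xor (N and not R)) = True iff False = False
Hence S2 is false.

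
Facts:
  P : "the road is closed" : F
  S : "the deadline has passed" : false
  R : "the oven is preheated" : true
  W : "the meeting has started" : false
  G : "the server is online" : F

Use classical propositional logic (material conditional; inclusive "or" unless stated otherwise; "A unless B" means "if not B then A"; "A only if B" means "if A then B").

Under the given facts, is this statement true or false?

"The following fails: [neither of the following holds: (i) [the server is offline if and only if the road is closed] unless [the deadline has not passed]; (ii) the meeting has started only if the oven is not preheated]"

true

Values: G=F, P=F, S=F, W=F, R=T.
Formalization: ¬(((¬G ↔ P) ∨ ¬S) ↓ (W → ¬R))

¬G = ¬F = T
¬G ↔ P = T ↔ F = F
¬S = ¬F = T
(¬G ↔ P) ∨ ¬S = F ∨ T = T
¬R = ¬T = F
W → ¬R = F → F = T
((¬G ↔ P) ∨ ¬S) ↓ (W → ¬R) = T ↓ T = F
¬(((¬G ↔ P) ∨ ¬S) ↓ (W → ¬R)) = ¬F = T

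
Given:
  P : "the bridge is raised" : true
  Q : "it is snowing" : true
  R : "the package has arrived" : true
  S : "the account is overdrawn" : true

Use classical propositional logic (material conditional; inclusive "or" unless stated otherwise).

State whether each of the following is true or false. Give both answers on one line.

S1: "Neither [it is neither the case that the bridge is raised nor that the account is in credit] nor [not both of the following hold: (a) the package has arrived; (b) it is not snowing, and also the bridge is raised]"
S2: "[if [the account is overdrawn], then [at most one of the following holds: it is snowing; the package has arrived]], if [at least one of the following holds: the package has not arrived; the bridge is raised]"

S1: In symbols: (P nor not S) nor (R nand (not Q and P))

not S = not True = False
P nor not S = True nor False = False
not Q = not True = False
not Q and P = False and True = False
R nand (not Q and P) = True nand False = True
(P nor not S) nor (R nand (not Q and P)) = False nor True = False
Hence S1 is false.

S2: Formalization: (not R or P) -> (S -> (Q nand R))

not R = not True = False
not R or P = False or True = True
Q nand R = True nand True = False
S -> (Q nand R) = True -> False = False
(not R or P) -> (S -> (Q nand R)) = True -> False = False
Hence S2 is false.

S1 False; S2 False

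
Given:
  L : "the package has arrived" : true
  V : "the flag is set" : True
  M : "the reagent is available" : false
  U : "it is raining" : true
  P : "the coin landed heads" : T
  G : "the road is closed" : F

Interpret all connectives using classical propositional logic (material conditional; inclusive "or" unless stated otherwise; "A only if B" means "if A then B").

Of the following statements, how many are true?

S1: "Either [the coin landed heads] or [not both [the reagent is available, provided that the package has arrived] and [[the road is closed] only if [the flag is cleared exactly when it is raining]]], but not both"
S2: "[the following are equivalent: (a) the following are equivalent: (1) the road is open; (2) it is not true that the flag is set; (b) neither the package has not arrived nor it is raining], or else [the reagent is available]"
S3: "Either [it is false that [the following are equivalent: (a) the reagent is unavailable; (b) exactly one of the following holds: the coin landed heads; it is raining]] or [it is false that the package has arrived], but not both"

2

S1: In symbols: P ⊕ ((L → M) ↑ (G → (¬V ↔ U)))

L → M = T → F = F
¬V = ¬T = F
¬V ↔ U = F ↔ T = F
G → (¬V ↔ U) = F → F = T
(L → M) ↑ (G → (¬V ↔ U)) = F ↑ T = T
P ⊕ ((L → M) ↑ (G → (¬V ↔ U))) = T ⊕ T = F
Hence S1 is false.

S2: Formalization: ((¬G ↔ ¬V) ↔ (¬L ↓ U)) ∨ M

¬G = ¬F = T
¬V = ¬T = F
¬G ↔ ¬V = T ↔ F = F
¬L = ¬T = F
¬L ↓ U = F ↓ T = F
(¬G ↔ ¬V) ↔ (¬L ↓ U) = F ↔ F = T
((¬G ↔ ¬V) ↔ (¬L ↓ U)) ∨ M = T ∨ F = T
Hence S2 is true.

S3: This is ¬(¬M ↔ (P ⊕ U)) ⊕ ¬L.

¬M = ¬F = T
P ⊕ U = T ⊕ T = F
¬M ↔ (P ⊕ U) = T ↔ F = F
¬(¬M ↔ (P ⊕ U)) = ¬F = T
¬L = ¬T = F
¬(¬M ↔ (P ⊕ U)) ⊕ ¬L = T ⊕ F = T
So S3 is true.

2 of the 3 statements are true (S2, S3).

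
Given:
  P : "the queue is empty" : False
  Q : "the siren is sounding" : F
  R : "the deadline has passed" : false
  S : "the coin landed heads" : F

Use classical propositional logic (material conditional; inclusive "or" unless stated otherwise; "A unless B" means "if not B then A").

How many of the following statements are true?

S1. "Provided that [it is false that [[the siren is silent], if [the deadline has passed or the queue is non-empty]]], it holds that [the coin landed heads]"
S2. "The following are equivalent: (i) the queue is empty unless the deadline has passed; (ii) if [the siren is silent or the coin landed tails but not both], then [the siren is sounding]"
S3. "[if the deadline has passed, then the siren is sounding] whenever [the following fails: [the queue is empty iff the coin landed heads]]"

S1: Formalization: not ((R or not P) -> not Q) -> S

not P = not False = True
R or not P = False or True = True
not Q = not False = True
(R or not P) -> not Q = True -> True = True
not ((R or not P) -> not Q) = not True = False
not ((R or not P) -> not Q) -> S = False -> False = True
So S1 is true.

S2: Parsed as (P or R) iff ((not Q xor not S) -> Q)

P or R = False or False = False
not Q = not False = True
not S = not False = True
not Q xor not S = True xor True = False
(not Q xor not S) -> Q = False -> False = True
(P or R) iff ((not Q xor not S) -> Q) = False iff True = False
Thus S2 is false.

S3: In symbols: not (P iff S) -> (R -> Q)

P iff S = False iff False = True
not (P iff S) = not True = False
R -> Q = False -> False = True
not (P iff S) -> (R -> Q) = False -> True = True
Thus S3 is true.

2 of the 3 statements are true.

2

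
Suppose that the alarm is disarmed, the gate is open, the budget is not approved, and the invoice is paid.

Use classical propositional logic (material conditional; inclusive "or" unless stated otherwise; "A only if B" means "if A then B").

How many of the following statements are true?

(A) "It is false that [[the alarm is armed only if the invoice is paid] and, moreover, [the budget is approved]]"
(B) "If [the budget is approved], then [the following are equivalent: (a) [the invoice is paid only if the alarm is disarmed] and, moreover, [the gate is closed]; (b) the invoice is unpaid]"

2

Let R = "the alarm is armed" (F), K = "the invoice is paid" (T), S = "the budget is approved" (F), H = "the gate is open" (T).

(A): Formalization: ¬((R → K) ∧ S)

R → K = F → T = T
(R → K) ∧ S = T ∧ F = F
¬((R → K) ∧ S) = ¬F = T
So (A) is true.

(B): This is S → (((K → ¬R) ∧ ¬H) ↔ ¬K).

¬R = ¬F = T
K → ¬R = T → T = T
¬H = ¬T = F
(K → ¬R) ∧ ¬H = T ∧ F = F
¬K = ¬T = F
((K → ¬R) ∧ ¬H) ↔ ¬K = F ↔ F = T
S → (((K → ¬R) ∧ ¬H) ↔ ¬K) = F → T = T
Thus (B) is true.

True statements: 2.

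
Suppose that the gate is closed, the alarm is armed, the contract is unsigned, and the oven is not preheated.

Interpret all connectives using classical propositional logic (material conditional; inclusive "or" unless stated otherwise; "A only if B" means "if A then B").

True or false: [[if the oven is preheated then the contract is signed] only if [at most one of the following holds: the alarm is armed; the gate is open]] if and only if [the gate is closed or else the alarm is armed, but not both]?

The statement is false.

Let D = "the oven is preheated" (F), N = "the contract is signed" (F), S = "the alarm is armed" (T), K = "the gate is open" (F).
Parsed as ((D → N) → (S ↑ K)) ↔ (¬K ⊕ S)

D → N = F → F = T
S ↑ K = T ↑ F = T
(D → N) → (S ↑ K) = T → T = T
¬K = ¬F = T
¬K ⊕ S = T ⊕ T = F
((D → N) → (S ↑ K)) ↔ (¬K ⊕ S) = T ↔ F = F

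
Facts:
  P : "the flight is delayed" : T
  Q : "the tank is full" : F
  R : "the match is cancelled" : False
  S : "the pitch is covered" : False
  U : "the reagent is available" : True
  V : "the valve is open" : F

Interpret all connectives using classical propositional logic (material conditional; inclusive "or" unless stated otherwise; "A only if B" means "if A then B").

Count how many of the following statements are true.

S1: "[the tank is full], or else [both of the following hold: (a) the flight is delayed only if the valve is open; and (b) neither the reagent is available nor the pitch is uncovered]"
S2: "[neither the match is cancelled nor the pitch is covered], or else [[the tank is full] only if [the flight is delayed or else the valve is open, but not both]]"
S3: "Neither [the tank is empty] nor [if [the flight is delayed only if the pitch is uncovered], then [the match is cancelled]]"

S1: Formalization: Q or ((P -> V) and (U nor not S))

P -> V = True -> False = False
not S = not False = True
U nor not S = True nor True = False
(P -> V) and (U nor not S) = False and False = False
Q or ((P -> V) and (U nor not S)) = False or False = False
Thus S1 is false.

S2: This is (R nor S) or (Q -> (P xor V)).

R nor S = False nor False = True
P xor V = True xor False = True
Q -> (P xor V) = False -> True = True
(R nor S) or (Q -> (P xor V)) = True or True = True
Hence S2 is true.

S3: This is not Q nor ((P -> not S) -> R).

not Q = not False = True
not S = not False = True
P -> not S = True -> True = True
(P -> not S) -> R = True -> False = False
not Q nor ((P -> not S) -> R) = True nor False = False
Thus S3 is false.

Count: 1.

1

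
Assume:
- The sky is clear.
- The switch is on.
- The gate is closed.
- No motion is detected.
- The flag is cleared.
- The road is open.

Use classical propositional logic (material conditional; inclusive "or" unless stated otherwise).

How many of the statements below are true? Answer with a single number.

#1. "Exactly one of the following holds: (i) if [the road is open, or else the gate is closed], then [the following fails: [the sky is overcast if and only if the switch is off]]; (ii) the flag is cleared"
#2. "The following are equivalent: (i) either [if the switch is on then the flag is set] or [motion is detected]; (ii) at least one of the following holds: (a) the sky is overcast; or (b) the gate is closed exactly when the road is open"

1

Let N = "the road is closed" (False), W = "the gate is open" (False), M = "the sky is overcast" (False), L = "the switch is on" (True), R = "the flag is set" (False), V = "motion is detected" (False).

#1: This is ((not N or not W) -> not (M iff not L)) xor not R.

not N = not False = True
not W = not False = True
not N or not W = True or True = True
not L = not True = False
M iff not L = False iff False = True
not (M iff not L) = not True = False
(not N or not W) -> not (M iff not L) = True -> False = False
not R = not False = True
((not N or not W) -> not (M iff not L)) xor not R = False xor True = True
So #1 is true.

#2: Parsed as ((L -> R) or V) iff (M or (not W iff not N))

L -> R = True -> False = False
(L -> R) or V = False or False = False
not W = not False = True
not N = not False = True
not W iff not N = True iff True = True
M or (not W iff not N) = False or True = True
((L -> R) or V) iff (M or (not W iff not N)) = False iff True = False
Hence #2 is false.

1 of the 2 statements is true (#1).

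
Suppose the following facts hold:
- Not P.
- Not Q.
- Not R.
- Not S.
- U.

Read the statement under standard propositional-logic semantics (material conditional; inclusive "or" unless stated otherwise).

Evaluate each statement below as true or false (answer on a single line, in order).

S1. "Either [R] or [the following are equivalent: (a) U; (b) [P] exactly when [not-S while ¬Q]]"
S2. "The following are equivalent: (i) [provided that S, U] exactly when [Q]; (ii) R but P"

S1: Formalization: R or (U iff (P iff (not S and not Q)))

not S = not False = True
not Q = not False = True
not S and not Q = True and True = True
P iff (not S and not Q) = False iff True = False
U iff (P iff (not S and not Q)) = True iff False = False
R or (U iff (P iff (not S and not Q))) = False or False = False
Thus S1 is false.

S2: This is ((S -> U) iff Q) iff (R and P).

S -> U = False -> True = True
(S -> U) iff Q = True iff False = False
R and P = False and False = False
((S -> U) iff Q) iff (R and P) = False iff False = True
Thus S2 is true.

S1 False; S2 True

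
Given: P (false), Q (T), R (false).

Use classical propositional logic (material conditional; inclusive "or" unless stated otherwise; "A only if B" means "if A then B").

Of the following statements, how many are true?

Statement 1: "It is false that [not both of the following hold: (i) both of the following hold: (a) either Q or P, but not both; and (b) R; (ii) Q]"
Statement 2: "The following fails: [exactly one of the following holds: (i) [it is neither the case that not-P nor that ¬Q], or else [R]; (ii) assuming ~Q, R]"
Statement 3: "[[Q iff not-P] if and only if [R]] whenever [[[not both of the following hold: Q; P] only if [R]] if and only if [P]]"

0

Statement 1: In symbols: ¬(((Q ⊕ P) ∧ R) ↑ Q)

Q ⊕ P = T ⊕ F = T
(Q ⊕ P) ∧ R = T ∧ F = F
((Q ⊕ P) ∧ R) ↑ Q = F ↑ T = T
¬(((Q ⊕ P) ∧ R) ↑ Q) = ¬T = F
Hence Statement 1 is false.

Statement 2: This is ¬(((¬P ↓ ¬Q) ∨ R) ⊕ (¬Q → R)).

¬P = ¬F = T
¬Q = ¬T = F
¬P ↓ ¬Q = T ↓ F = F
(¬P ↓ ¬Q) ∨ R = F ∨ F = F
¬Q = ¬T = F
¬Q → R = F → F = T
((¬P ↓ ¬Q) ∨ R) ⊕ (¬Q → R) = F ⊕ T = T
¬(((¬P ↓ ¬Q) ∨ R) ⊕ (¬Q → R)) = ¬T = F
So Statement 2 is false.

Statement 3: Parsed as (((Q ↑ P) → R) ↔ P) → ((Q ↔ ¬P) ↔ R)

Q ↑ P = T ↑ F = T
(Q ↑ P) → R = T → F = F
((Q ↑ P) → R) ↔ P = F ↔ F = T
¬P = ¬F = T
Q ↔ ¬P = T ↔ T = T
(Q ↔ ¬P) ↔ R = T ↔ F = F
(((Q ↑ P) → R) ↔ P) → ((Q ↔ ¬P) ↔ R) = T → F = F
Hence Statement 3 is false.

True statements: 0 (none).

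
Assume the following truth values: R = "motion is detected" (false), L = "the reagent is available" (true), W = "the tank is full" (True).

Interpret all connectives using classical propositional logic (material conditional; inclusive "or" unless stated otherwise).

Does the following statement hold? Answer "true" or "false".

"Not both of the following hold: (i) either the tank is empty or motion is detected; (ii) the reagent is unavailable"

true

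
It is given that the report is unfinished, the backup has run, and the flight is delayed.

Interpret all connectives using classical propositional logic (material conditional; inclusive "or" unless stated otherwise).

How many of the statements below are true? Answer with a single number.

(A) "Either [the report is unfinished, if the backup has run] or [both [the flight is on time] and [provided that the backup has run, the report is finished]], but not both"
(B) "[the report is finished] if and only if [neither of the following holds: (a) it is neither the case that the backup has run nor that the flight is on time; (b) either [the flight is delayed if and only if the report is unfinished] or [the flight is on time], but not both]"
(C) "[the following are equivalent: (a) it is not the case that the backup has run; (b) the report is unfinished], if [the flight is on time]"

Let G = "the backup has run" (T), N = "the report is finished" (F), L = "the flight is delayed" (T).

(A): This is (G -> ~N) xor (~L & (G -> N)).

~N = ~F = T
G -> ~N = T -> T = T
~L = ~T = F
G -> N = T -> F = F
~L & (G -> N) = F & F = F
(G -> ~N) xor (~L & (G -> N)) = T xor F = T
Thus (A) is true.

(B): Parsed as N <-> ((G nor ~L) nor ((L <-> ~N) xor ~L))

~L = ~T = F
G nor ~L = T nor F = F
~N = ~F = T
L <-> ~N = T <-> T = T
~L = ~T = F
(L <-> ~N) xor ~L = T xor F = T
(G nor ~L) nor ((L <-> ~N) xor ~L) = F nor T = F
N <-> ((G nor ~L) nor ((L <-> ~N) xor ~L)) = F <-> F = T
Thus (B) is true.

(C): Parsed as ~L -> (~G <-> ~N)

~L = ~T = F
~G = ~T = F
~N = ~F = T
~G <-> ~N = F <-> T = F
~L -> (~G <-> ~N) = F -> F = T
Hence (C) is true.

Count: 3.

3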